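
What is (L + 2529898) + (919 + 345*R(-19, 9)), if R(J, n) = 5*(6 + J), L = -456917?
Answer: 2051475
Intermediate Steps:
R(J, n) = 30 + 5*J
(L + 2529898) + (919 + 345*R(-19, 9)) = (-456917 + 2529898) + (919 + 345*(30 + 5*(-19))) = 2072981 + (919 + 345*(30 - 95)) = 2072981 + (919 + 345*(-65)) = 2072981 + (919 - 22425) = 2072981 - 21506 = 2051475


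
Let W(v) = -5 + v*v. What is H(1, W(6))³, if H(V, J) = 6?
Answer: 216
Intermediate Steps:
W(v) = -5 + v²
H(1, W(6))³ = 6³ = 216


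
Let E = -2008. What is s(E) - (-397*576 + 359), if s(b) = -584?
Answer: 227729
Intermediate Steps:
s(E) - (-397*576 + 359) = -584 - (-397*576 + 359) = -584 - (-228672 + 359) = -584 - 1*(-228313) = -584 + 228313 = 227729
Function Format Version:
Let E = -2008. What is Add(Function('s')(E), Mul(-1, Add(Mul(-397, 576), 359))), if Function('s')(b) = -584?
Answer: 227729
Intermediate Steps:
Add(Function('s')(E), Mul(-1, Add(Mul(-397, 576), 359))) = Add(-584, Mul(-1, Add(Mul(-397, 576), 359))) = Add(-584, Mul(-1, Add(-228672, 359))) = Add(-584, Mul(-1, -228313)) = Add(-584, 228313) = 227729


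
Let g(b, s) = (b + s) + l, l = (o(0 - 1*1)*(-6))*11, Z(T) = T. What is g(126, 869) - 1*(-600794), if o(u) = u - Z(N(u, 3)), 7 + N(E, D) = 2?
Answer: 601525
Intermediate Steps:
N(E, D) = -5 (N(E, D) = -7 + 2 = -5)
o(u) = 5 + u (o(u) = u - 1*(-5) = u + 5 = 5 + u)
l = -264 (l = ((5 + (0 - 1*1))*(-6))*11 = ((5 + (0 - 1))*(-6))*11 = ((5 - 1)*(-6))*11 = (4*(-6))*11 = -24*11 = -264)
g(b, s) = -264 + b + s (g(b, s) = (b + s) - 264 = -264 + b + s)
g(126, 869) - 1*(-600794) = (-264 + 126 + 869) - 1*(-600794) = 731 + 600794 = 601525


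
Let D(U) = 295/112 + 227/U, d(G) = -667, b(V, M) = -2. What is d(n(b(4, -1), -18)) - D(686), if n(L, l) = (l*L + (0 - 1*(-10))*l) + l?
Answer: -3676767/5488 ≈ -669.96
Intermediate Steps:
n(L, l) = 11*l + L*l (n(L, l) = (L*l + (0 + 10)*l) + l = (L*l + 10*l) + l = (10*l + L*l) + l = 11*l + L*l)
D(U) = 295/112 + 227/U (D(U) = 295*(1/112) + 227/U = 295/112 + 227/U)
d(n(b(4, -1), -18)) - D(686) = -667 - (295/112 + 227/686) = -667 - 1*16271/5488 = -667 - 16271/5488 = -3676767/5488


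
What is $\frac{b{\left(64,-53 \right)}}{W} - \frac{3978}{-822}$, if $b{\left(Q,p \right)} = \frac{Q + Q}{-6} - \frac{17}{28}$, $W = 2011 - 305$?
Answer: $\frac{94758061}{19632648} \approx 4.8266$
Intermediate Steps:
$W = 1706$
$b{\left(Q,p \right)} = - \frac{17}{28} - \frac{Q}{3}$ ($b{\left(Q,p \right)} = 2 Q \left(- \frac{1}{6}\right) - \frac{17}{28} = - \frac{Q}{3} - \frac{17}{28} = - \frac{17}{28} - \frac{Q}{3}$)
$\frac{b{\left(64,-53 \right)}}{W} - \frac{3978}{-822} = \frac{- \frac{17}{28} - \frac{64}{3}}{1706} - \frac{3978}{-822} = \left(- \frac{17}{28} - \frac{64}{3}\right) \frac{1}{1706} - - \frac{663}{137} = \left(- \frac{1843}{84}\right) \frac{1}{1706} + \frac{663}{137} = - \frac{1843}{143304} + \frac{663}{137} = \frac{94758061}{19632648}$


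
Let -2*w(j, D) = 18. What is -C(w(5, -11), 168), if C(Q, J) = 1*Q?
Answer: 9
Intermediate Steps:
w(j, D) = -9 (w(j, D) = -½*18 = -9)
C(Q, J) = Q
-C(w(5, -11), 168) = -1*(-9) = 9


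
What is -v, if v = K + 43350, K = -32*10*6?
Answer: -41430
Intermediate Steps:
K = -1920 (K = -320*6 = -1920)
v = 41430 (v = -1920 + 43350 = 41430)
-v = -1*41430 = -41430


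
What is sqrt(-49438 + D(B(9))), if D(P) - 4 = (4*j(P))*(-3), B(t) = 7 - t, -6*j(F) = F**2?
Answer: I*sqrt(49426) ≈ 222.32*I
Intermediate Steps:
j(F) = -F**2/6
D(P) = 4 + 2*P**2 (D(P) = 4 + (4*(-P**2/6))*(-3) = 4 - 2*P**2/3*(-3) = 4 + 2*P**2)
sqrt(-49438 + D(B(9))) = sqrt(-49438 + (4 + 2*(7 - 1*9)**2)) = sqrt(-49438 + (4 + 2*(7 - 9)**2)) = sqrt(-49438 + (4 + 2*(-2)**2)) = sqrt(-49438 + (4 + 2*4)) = sqrt(-49438 + (4 + 8)) = sqrt(-49438 + 12) = sqrt(-49426) = I*sqrt(49426)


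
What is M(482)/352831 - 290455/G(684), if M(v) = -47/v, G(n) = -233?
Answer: 49396096535659/39625038286 ≈ 1246.6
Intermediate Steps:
M(482)/352831 - 290455/G(684) = -47/482/352831 - 290455/(-233) = -47*1/482*(1/352831) - 290455*(-1/233) = -47/482*1/352831 + 290455/233 = -47/170064542 + 290455/233 = 49396096535659/39625038286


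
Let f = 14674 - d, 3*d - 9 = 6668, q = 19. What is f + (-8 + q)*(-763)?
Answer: 12166/3 ≈ 4055.3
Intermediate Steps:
d = 6677/3 (d = 3 + (1/3)*6668 = 3 + 6668/3 = 6677/3 ≈ 2225.7)
f = 37345/3 (f = 14674 - 1*6677/3 = 14674 - 6677/3 = 37345/3 ≈ 12448.)
f + (-8 + q)*(-763) = 37345/3 + (-8 + 19)*(-763) = 37345/3 + 11*(-763) = 37345/3 - 8393 = 12166/3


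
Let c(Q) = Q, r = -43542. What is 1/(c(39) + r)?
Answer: -1/43503 ≈ -2.2987e-5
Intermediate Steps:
1/(c(39) + r) = 1/(39 - 43542) = 1/(-43503) = -1/43503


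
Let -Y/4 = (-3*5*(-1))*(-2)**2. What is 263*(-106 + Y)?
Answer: -90998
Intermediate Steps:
Y = -240 (Y = -4*-3*5*(-1)*(-2)**2 = -4*(-15*(-1))*4 = -60*4 = -4*60 = -240)
263*(-106 + Y) = 263*(-106 - 240) = 263*(-346) = -90998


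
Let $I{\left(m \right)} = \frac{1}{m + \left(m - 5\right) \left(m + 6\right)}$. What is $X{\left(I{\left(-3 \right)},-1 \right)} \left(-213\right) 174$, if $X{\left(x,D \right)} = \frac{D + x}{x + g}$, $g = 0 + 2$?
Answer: $\frac{1037736}{53} \approx 19580.0$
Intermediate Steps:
$I{\left(m \right)} = \frac{1}{m + \left(-5 + m\right) \left(6 + m\right)}$
$g = 2$
$X{\left(x,D \right)} = \frac{D + x}{2 + x}$ ($X{\left(x,D \right)} = \frac{D + x}{x + 2} = \frac{D + x}{2 + x}$)
$X{\left(I{\left(-3 \right)},-1 \right)} \left(-213\right) 174 = \frac{-1 + \frac{1}{-30 + \left(-3\right)^{2} + 2 \left(-3\right)}}{2 + \frac{1}{-30 + \left(-3\right)^{2} + 2 \left(-3\right)}} \left(-213\right) 174 = \frac{-1 + \frac{1}{-30 + 9 - 6}}{2 + \frac{1}{-30 + 9 - 6}} \left(-213\right) 174 = \frac{-1 + \frac{1}{-27}}{2 + \frac{1}{-27}} \left(-213\right) 174 = \frac{-1 - \frac{1}{27}}{2 - \frac{1}{27}} \left(-213\right) 174 = \frac{1}{\frac{53}{27}} \left(- \frac{28}{27}\right) \left(-213\right) 174 = \frac{27}{53} \left(- \frac{28}{27}\right) \left(-213\right) 174 = \left(- \frac{28}{53}\right) \left(-213\right) 174 = \frac{5964}{53} \cdot 174 = \frac{1037736}{53}$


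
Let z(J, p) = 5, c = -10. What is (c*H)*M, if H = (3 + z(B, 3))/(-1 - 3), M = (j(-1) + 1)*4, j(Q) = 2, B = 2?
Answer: 240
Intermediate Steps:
M = 12 (M = (2 + 1)*4 = 3*4 = 12)
H = -2 (H = (3 + 5)/(-1 - 3) = 8/(-4) = 8*(-¼) = -2)
(c*H)*M = -10*(-2)*12 = 20*12 = 240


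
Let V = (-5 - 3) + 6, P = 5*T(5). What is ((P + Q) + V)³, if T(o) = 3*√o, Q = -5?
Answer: -23968 + 19080*√5 ≈ 18696.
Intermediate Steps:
P = 15*√5 (P = 5*(3*√5) = 15*√5 ≈ 33.541)
V = -2 (V = -8 + 6 = -2)
((P + Q) + V)³ = ((15*√5 - 5) - 2)³ = ((-5 + 15*√5) - 2)³ = (-7 + 15*√5)³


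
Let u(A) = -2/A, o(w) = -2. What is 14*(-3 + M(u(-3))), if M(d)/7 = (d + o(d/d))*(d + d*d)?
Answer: -5054/27 ≈ -187.19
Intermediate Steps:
M(d) = 7*(-2 + d)*(d + d**2) (M(d) = 7*((d - 2)*(d + d*d)) = 7*((-2 + d)*(d + d**2)) = 7*(-2 + d)*(d + d**2))
14*(-3 + M(u(-3))) = 14*(-3 + 7*(-2/(-3))*(-2 + (-2/(-3))**2 - (-2)/(-3))) = 14*(-3 + 7*(-2*(-1/3))*(-2 + (-2*(-1/3))**2 - (-2)*(-1)/3)) = 14*(-3 + 7*(2/3)*(-2 + (2/3)**2 - 1*2/3)) = 14*(-3 + 7*(2/3)*(-2 + 4/9 - 2/3)) = 14*(-3 + 7*(2/3)*(-20/9)) = 14*(-3 - 280/27) = 14*(-361/27) = -5054/27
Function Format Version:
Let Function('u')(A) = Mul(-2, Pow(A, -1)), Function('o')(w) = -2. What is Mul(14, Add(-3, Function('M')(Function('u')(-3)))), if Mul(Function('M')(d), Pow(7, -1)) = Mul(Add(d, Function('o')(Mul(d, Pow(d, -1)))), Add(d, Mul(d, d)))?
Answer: Rational(-5054, 27) ≈ -187.19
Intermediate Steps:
Function('M')(d) = Mul(7, Add(-2, d), Add(d, Pow(d, 2))) (Function('M')(d) = Mul(7, Mul(Add(d, -2), Add(d, Mul(d, d)))) = Mul(7, Mul(Add(-2, d), Add(d, Pow(d, 2)))) = Mul(7, Add(-2, d), Add(d, Pow(d, 2))))
Mul(14, Add(-3, Function('M')(Function('u')(-3)))) = Mul(14, Add(-3, Mul(7, Mul(-2, Pow(-3, -1)), Add(-2, Pow(Mul(-2, Pow(-3, -1)), 2), Mul(-1, Mul(-2, Pow(-3, -1))))))) = Mul(14, Add(-3, Mul(7, Mul(-2, Rational(-1, 3)), Add(-2, Pow(Mul(-2, Rational(-1, 3)), 2), Mul(-1, Mul(-2, Rational(-1, 3))))))) = Mul(14, Add(-3, Mul(7, Rational(2, 3), Add(-2, Pow(Rational(2, 3), 2), Mul(-1, Rational(2, 3)))))) = Mul(14, Add(-3, Mul(7, Rational(2, 3), Add(-2, Rational(4, 9), Rational(-2, 3))))) = Mul(14, Add(-3, Mul(7, Rational(2, 3), Rational(-20, 9)))) = Mul(14, Add(-3, Rational(-280, 27))) = Mul(14, Rational(-361, 27)) = Rational(-5054, 27)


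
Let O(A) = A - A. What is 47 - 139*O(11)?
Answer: 47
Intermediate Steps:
O(A) = 0
47 - 139*O(11) = 47 - 139*0 = 47 + 0 = 47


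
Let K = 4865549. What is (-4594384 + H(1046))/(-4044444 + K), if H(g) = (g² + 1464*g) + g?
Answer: -1967878/821105 ≈ -2.3966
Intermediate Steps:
H(g) = g² + 1465*g
(-4594384 + H(1046))/(-4044444 + K) = (-4594384 + 1046*(1465 + 1046))/(-4044444 + 4865549) = (-4594384 + 1046*2511)/821105 = (-4594384 + 2626506)*(1/821105) = -1967878*1/821105 = -1967878/821105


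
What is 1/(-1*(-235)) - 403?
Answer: -94704/235 ≈ -403.00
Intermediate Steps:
1/(-1*(-235)) - 403 = 1/235 - 403 = -94704/235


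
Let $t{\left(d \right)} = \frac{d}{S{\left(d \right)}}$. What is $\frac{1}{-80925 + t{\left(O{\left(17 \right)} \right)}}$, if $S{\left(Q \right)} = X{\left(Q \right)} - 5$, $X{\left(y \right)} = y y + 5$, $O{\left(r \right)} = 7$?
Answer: $- \frac{7}{566474} \approx -1.2357 \cdot 10^{-5}$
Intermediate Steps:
$X{\left(y \right)} = 5 + y^{2}$ ($X{\left(y \right)} = y^{2} + 5 = 5 + y^{2}$)
$S{\left(Q \right)} = Q^{2}$ ($S{\left(Q \right)} = \left(5 + Q^{2}\right) - 5 = Q^{2}$)
$t{\left(d \right)} = \frac{1}{d}$ ($t{\left(d \right)} = \frac{d}{d^{2}} = \frac{1}{d}$)
$\frac{1}{-80925 + t{\left(O{\left(17 \right)} \right)}} = \frac{1}{-80925 + \frac{1}{7}} = \frac{1}{- \frac{566474}{7}} = - \frac{7}{566474}$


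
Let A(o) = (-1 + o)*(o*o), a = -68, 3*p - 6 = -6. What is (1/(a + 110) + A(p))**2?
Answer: 1/1764 ≈ 0.00056689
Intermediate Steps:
p = 0 (p = 2 + (1/3)*(-6) = 2 - 2 = 0)
A(o) = o**2*(-1 + o) (A(o) = (-1 + o)*o**2 = o**2*(-1 + o))
(1/(a + 110) + A(p))**2 = (1/(-68 + 110) + 0**2*(-1 + 0))**2 = (1/42 + 0*(-1))**2 = (1/42 + 0)**2 = (1/42)**2 = 1/1764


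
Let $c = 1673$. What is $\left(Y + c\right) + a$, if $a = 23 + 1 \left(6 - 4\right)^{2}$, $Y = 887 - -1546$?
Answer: $4133$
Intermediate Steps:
$Y = 2433$ ($Y = 887 + 1546 = 2433$)
$a = 27$ ($a = 23 + 1 \cdot 2^{2} = 23 + 1 \cdot 4 = 23 + 4 = 27$)
$\left(Y + c\right) + a = \left(2433 + 1673\right) + 27 = 4106 + 27 = 4133$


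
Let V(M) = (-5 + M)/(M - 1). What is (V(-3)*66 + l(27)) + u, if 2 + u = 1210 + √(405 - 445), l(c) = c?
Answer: 1367 + 2*I*√10 ≈ 1367.0 + 6.3246*I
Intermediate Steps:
V(M) = (-5 + M)/(-1 + M)
u = 1208 + 2*I*√10 (u = -2 + (1210 + √(405 - 445)) = -2 + (1210 + √(-40)) = -2 + (1210 + 2*I*√10) = 1208 + 2*I*√10 ≈ 1208.0 + 6.3246*I)
(V(-3)*66 + l(27)) + u = (((-5 - 3)/(-1 - 3))*66 + 27) + (1208 + 2*I*√10) = ((-8/(-4))*66 + 27) + (1208 + 2*I*√10) = (-¼*(-8)*66 + 27) + (1208 + 2*I*√10) = (2*66 + 27) + (1208 + 2*I*√10) = (132 + 27) + (1208 + 2*I*√10) = 159 + (1208 + 2*I*√10) = 1367 + 2*I*√10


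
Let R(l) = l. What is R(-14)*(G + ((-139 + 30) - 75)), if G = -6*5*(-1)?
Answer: 2156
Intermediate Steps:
G = 30 (G = -30*(-1) = 30)
R(-14)*(G + ((-139 + 30) - 75)) = -14*(30 + ((-139 + 30) - 75)) = -14*(30 + (-109 - 75)) = -14*(30 - 184) = -14*(-154) = 2156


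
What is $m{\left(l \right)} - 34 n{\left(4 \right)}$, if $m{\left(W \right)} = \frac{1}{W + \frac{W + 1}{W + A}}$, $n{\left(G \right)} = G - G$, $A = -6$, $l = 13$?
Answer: $\frac{1}{15} \approx 0.066667$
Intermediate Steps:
$n{\left(G \right)} = 0$
$m{\left(W \right)} = \frac{1}{W + \frac{1 + W}{-6 + W}}$ ($m{\left(W \right)} = \frac{1}{W + \frac{W + 1}{W - 6}} = \frac{1}{W + \frac{1 + W}{-6 + W}}$)
$m{\left(l \right)} - 34 n{\left(4 \right)} = \frac{-6 + 13}{1 + 13^{2} - 65} - 0 = \frac{1}{1 + 169 - 65} \cdot 7 + 0 = \frac{1}{105} \cdot 7 + 0 = \frac{1}{15} + 0 = \frac{1}{15}$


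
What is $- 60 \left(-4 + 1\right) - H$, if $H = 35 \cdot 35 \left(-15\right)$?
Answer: $18555$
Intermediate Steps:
$H = -18375$ ($H = 1225 \left(-15\right) = -18375$)
$- 60 \left(-4 + 1\right) - H = - 60 \left(-4 + 1\right) - -18375 = \left(-60\right) \left(-3\right) + 18375 = 180 + 18375 = 18555$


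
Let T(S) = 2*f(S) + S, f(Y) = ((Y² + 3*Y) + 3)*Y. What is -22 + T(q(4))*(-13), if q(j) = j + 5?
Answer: -26113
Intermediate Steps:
f(Y) = Y*(3 + Y² + 3*Y) (f(Y) = (3 + Y² + 3*Y)*Y = Y*(3 + Y² + 3*Y))
q(j) = 5 + j
T(S) = S + 2*S*(3 + S² + 3*S) (T(S) = 2*(S*(3 + S² + 3*S)) + S = 2*S*(3 + S² + 3*S) + S = S + 2*S*(3 + S² + 3*S))
-22 + T(q(4))*(-13) = -22 + ((5 + 4)*(7 + 2*(5 + 4)² + 6*(5 + 4)))*(-13) = -22 + (9*(7 + 2*9² + 6*9))*(-13) = -22 + (9*(7 + 2*81 + 54))*(-13) = -22 + (9*(7 + 162 + 54))*(-13) = -22 + (9*223)*(-13) = -22 + 2007*(-13) = -22 - 26091 = -26113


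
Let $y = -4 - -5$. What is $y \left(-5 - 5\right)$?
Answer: $-10$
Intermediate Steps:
$y = 1$ ($y = -4 + 5 = 1$)
$y \left(-5 - 5\right) = 1 \left(-5 - 5\right) = 1 \left(-10\right) = -10$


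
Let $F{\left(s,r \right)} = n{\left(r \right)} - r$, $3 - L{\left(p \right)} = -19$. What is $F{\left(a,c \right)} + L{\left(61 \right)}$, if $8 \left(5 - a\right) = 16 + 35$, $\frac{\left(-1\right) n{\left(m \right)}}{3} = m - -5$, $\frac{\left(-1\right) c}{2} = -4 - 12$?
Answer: $-121$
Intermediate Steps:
$c = 32$ ($c = - 2 \left(-4 - 12\right) = \left(-2\right) \left(-16\right) = 32$)
$L{\left(p \right)} = 22$ ($L{\left(p \right)} = 3 - -19 = 3 + 19 = 22$)
$n{\left(m \right)} = -15 - 3 m$ ($n{\left(m \right)} = - 3 \left(m - -5\right) = - 3 \left(m + 5\right) = - 3 \left(5 + m\right) = -15 - 3 m$)
$a = - \frac{11}{8}$ ($a = 5 - \frac{16 + 35}{8} = 5 - \frac{51}{8} = - \frac{11}{8} \approx -1.375$)
$F{\left(s,r \right)} = -15 - 4 r$ ($F{\left(s,r \right)} = \left(-15 - 3 r\right) - r = -15 - 4 r$)
$F{\left(a,c \right)} + L{\left(61 \right)} = \left(-15 - 128\right) + 22 = -143 + 22 = -121$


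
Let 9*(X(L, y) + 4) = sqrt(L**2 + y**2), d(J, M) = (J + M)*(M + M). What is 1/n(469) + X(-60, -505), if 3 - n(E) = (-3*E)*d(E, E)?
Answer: -4951762043/1237940511 + 5*sqrt(10345)/9 ≈ 52.506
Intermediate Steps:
d(J, M) = 2*M*(J + M) (d(J, M) = (J + M)*(2*M) = 2*M*(J + M))
n(E) = 3 + 12*E**3 (n(E) = 3 - (-3*E)*2*E*(E + E) = 3 - (-3*E)*2*E*(2*E) = 3 - (-3*E)*4*E**2 = 3 - (-12)*E**3 = 3 + 12*E**3)
X(L, y) = -4 + sqrt(L**2 + y**2)/9
1/n(469) + X(-60, -505) = 1/(3 + 12*469**3) + (-4 + sqrt((-60)**2 + (-505)**2)/9) = 1/(3 + 12*103161709) + (-4 + sqrt(3600 + 255025)/9) = 1/(3 + 1237940508) + (-4 + sqrt(258625)/9) = 1/1237940511 + (-4 + (5*sqrt(10345))/9) = 1/1237940511 + (-4 + 5*sqrt(10345)/9) = -4951762043/1237940511 + 5*sqrt(10345)/9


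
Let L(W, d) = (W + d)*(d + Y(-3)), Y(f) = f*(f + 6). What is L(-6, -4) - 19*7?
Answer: -3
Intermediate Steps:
Y(f) = f*(6 + f)
L(W, d) = (-9 + d)*(W + d) (L(W, d) = (W + d)*(d - 3*(6 - 3)) = (W + d)*(d - 3*3) = (W + d)*(d - 9) = (W + d)*(-9 + d) = (-9 + d)*(W + d))
L(-6, -4) - 19*7 = ((-4)² - 9*(-6) - 9*(-4) - 6*(-4)) - 19*7 = (16 + 54 + 36 + 24) - 133 = 130 - 133 = -3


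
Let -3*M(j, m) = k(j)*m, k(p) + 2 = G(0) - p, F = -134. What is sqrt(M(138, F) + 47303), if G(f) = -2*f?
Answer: sqrt(369447)/3 ≈ 202.61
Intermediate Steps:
k(p) = -2 - p (k(p) = -2 + (-2*0 - p) = -2 + (0 - p) = -2 - p)
M(j, m) = -m*(-2 - j)/3 (M(j, m) = -(-2 - j)*m/3 = -m*(-2 - j)/3)
sqrt(M(138, F) + 47303) = sqrt((1/3)*(-134)*(2 + 138) + 47303) = sqrt((1/3)*(-134)*140 + 47303) = sqrt(-18760/3 + 47303) = sqrt(123149/3) = sqrt(369447)/3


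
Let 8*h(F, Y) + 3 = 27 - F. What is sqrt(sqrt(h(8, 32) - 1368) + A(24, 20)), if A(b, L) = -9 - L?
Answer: sqrt(-29 + I*sqrt(1366)) ≈ 2.9982 + 6.1636*I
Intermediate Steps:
h(F, Y) = 3 - F/8 (h(F, Y) = -3/8 + (27 - F)/8 = -3/8 + (27/8 - F/8) = 3 - F/8)
sqrt(sqrt(h(8, 32) - 1368) + A(24, 20)) = sqrt(sqrt((3 - 1/8*8) - 1368) + (-9 - 1*20)) = sqrt(sqrt((3 - 1) - 1368) + (-9 - 20)) = sqrt(sqrt(2 - 1368) - 29) = sqrt(sqrt(-1366) - 29) = sqrt(I*sqrt(1366) - 29) = sqrt(-29 + I*sqrt(1366))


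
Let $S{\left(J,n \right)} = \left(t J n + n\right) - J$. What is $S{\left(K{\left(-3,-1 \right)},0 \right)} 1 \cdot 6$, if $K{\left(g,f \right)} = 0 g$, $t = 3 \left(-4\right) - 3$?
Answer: $0$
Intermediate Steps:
$t = -15$ ($t = -12 - 3 = -15$)
$K{\left(g,f \right)} = 0$
$S{\left(J,n \right)} = n - J - 15 J n$ ($S{\left(J,n \right)} = \left(- 15 J n + n\right) - J = \left(n - 15 J n\right) - J = n - J - 15 J n$)
$S{\left(K{\left(-3,-1 \right)},0 \right)} 1 \cdot 6 = \left(0 - 0 - 0 \cdot 0\right) 1 \cdot 6 = \left(0 + 0 + 0\right) 6 = 0 \cdot 6 = 0$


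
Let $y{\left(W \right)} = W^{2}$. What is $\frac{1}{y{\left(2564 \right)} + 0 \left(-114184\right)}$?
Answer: $\frac{1}{6574096} \approx 1.5211 \cdot 10^{-7}$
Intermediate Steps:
$\frac{1}{y{\left(2564 \right)} + 0 \left(-114184\right)} = \frac{1}{2564^{2} + 0 \left(-114184\right)} = \frac{1}{6574096 + 0} = \frac{1}{6574096}$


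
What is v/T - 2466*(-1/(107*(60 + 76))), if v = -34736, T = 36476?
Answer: -51941057/66349844 ≈ -0.78284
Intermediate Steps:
v/T - 2466*(-1/(107*(60 + 76))) = -34736/36476 - 2466*(-1/(107*(60 + 76))) = -34736*1/36476 - 2466/(136*(-107)) = -8684/9119 - 2466/(-14552) = -8684/9119 - 2466*(-1/14552) = -8684/9119 + 1233/7276 = -51941057/66349844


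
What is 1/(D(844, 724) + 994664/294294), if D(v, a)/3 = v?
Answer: 13377/33915776 ≈ 0.00039442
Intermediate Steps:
D(v, a) = 3*v
1/(D(844, 724) + 994664/294294) = 1/(3*844 + 994664/294294) = 1/(2532 + 994664*(1/294294)) = 1/(2532 + 45212/13377) = 1/(33915776/13377) = 13377/33915776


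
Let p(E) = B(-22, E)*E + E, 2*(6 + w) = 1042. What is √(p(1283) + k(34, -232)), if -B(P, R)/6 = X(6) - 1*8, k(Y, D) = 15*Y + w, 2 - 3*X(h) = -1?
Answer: √56194 ≈ 237.05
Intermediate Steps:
w = 515 (w = -6 + (½)*1042 = -6 + 521 = 515)
X(h) = 1 (X(h) = ⅔ - ⅓*(-1) = ⅔ + ⅓ = 1)
k(Y, D) = 515 + 15*Y (k(Y, D) = 15*Y + 515 = 515 + 15*Y)
B(P, R) = 42 (B(P, R) = -6*(1 - 1*8) = -6*(1 - 8) = -6*(-7) = 42)
p(E) = 43*E (p(E) = 42*E + E = 43*E)
√(p(1283) + k(34, -232)) = √(43*1283 + (515 + 15*34)) = √(55169 + (515 + 510)) = √(55169 + 1025) = √56194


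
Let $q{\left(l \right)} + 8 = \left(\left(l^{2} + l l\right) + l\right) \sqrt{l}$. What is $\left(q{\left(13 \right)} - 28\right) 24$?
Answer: $-864 + 8424 \sqrt{13} \approx 29509.0$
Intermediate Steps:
$q{\left(l \right)} = -8 + \sqrt{l} \left(l + 2 l^{2}\right)$ ($q{\left(l \right)} = -8 + \left(\left(l^{2} + l l\right) + l\right) \sqrt{l} = -8 + \left(\left(l^{2} + l^{2}\right) + l\right) \sqrt{l} = -8 + \left(2 l^{2} + l\right) \sqrt{l} = -8 + \left(l + 2 l^{2}\right) \sqrt{l} = -8 + \sqrt{l} \left(l + 2 l^{2}\right)$)
$\left(q{\left(13 \right)} - 28\right) 24 = \left(\left(-8 + 13^{\frac{3}{2}} + 2 \cdot 13^{\frac{5}{2}}\right) - 28\right) 24 = \left(\left(-8 + 13 \sqrt{13} + 2 \cdot 169 \sqrt{13}\right) - 28\right) 24 = \left(\left(-8 + 13 \sqrt{13} + 338 \sqrt{13}\right) - 28\right) 24 = \left(\left(-8 + 351 \sqrt{13}\right) - 28\right) 24 = \left(-36 + 351 \sqrt{13}\right) 24 = -864 + 8424 \sqrt{13}$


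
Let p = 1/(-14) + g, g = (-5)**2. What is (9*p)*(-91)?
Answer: -40833/2 ≈ -20417.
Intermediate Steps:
g = 25
p = 349/14 (p = 1/(-14) + 25 = -1/14 + 25 = 349/14 ≈ 24.929)
(9*p)*(-91) = (9*(349/14))*(-91) = (3141/14)*(-91) = -40833/2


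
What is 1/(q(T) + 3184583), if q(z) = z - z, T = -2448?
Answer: 1/3184583 ≈ 3.1401e-7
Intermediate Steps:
q(z) = 0
1/(q(T) + 3184583) = 1/(0 + 3184583) = 1/3184583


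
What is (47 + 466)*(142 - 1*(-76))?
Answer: 111834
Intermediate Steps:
(47 + 466)*(142 - 1*(-76)) = 513*(142 + 76) = 513*218 = 111834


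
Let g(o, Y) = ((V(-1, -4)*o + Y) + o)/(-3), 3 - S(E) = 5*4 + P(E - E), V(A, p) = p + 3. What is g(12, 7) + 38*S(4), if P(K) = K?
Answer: -1945/3 ≈ -648.33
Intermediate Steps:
V(A, p) = 3 + p
S(E) = -17 (S(E) = 3 - (5*4 + (E - E)) = 3 - (20 + 0) = 3 - 1*20 = 3 - 20 = -17)
g(o, Y) = -Y/3 (g(o, Y) = (((3 - 4)*o + Y) + o)/(-3) = ((-o + Y) + o)*(-⅓) = ((Y - o) + o)*(-⅓) = Y*(-⅓) = -Y/3)
g(12, 7) + 38*S(4) = -⅓*7 + 38*(-17) = -7/3 - 646 = -1945/3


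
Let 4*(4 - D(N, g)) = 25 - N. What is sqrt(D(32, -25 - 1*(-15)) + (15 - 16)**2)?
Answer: 3*sqrt(3)/2 ≈ 2.5981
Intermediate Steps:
D(N, g) = -9/4 + N/4 (D(N, g) = 4 - (25 - N)/4 = 4 + (-25/4 + N/4) = -9/4 + N/4)
sqrt(D(32, -25 - 1*(-15)) + (15 - 16)**2) = sqrt((-9/4 + (1/4)*32) + (15 - 16)**2) = sqrt((-9/4 + 8) + (-1)**2) = sqrt(23/4 + 1) = sqrt(27/4) = 3*sqrt(3)/2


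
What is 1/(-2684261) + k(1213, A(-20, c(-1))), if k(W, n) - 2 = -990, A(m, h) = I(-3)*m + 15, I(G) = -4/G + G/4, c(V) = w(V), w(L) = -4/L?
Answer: -2652049869/2684261 ≈ -988.00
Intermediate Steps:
c(V) = -4/V
I(G) = -4/G + G/4 (I(G) = -4/G + G*(¼) = -4/G + G/4)
A(m, h) = 15 + 7*m/12 (A(m, h) = (-4/(-3) + (¼)*(-3))*m + 15 = (-4*(-⅓) - ¾)*m + 15 = (4/3 - ¾)*m + 15 = 7*m/12 + 15 = 15 + 7*m/12)
k(W, n) = -988 (k(W, n) = 2 - 990 = -988)
1/(-2684261) + k(1213, A(-20, c(-1))) = 1/(-2684261) - 988 = -1/2684261 - 988 = -2652049869/2684261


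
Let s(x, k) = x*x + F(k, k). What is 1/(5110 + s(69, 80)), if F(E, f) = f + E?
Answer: 1/10031 ≈ 9.9691e-5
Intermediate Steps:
F(E, f) = E + f
s(x, k) = x² + 2*k (s(x, k) = x*x + (k + k) = x² + 2*k)
1/(5110 + s(69, 80)) = 1/(5110 + (69² + 2*80)) = 1/(5110 + (4761 + 160)) = 1/(5110 + 4921) = 1/10031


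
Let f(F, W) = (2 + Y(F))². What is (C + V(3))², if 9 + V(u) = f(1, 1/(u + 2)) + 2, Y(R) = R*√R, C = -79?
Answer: 5929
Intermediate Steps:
Y(R) = R^(3/2)
f(F, W) = (2 + F^(3/2))²
V(u) = 2 (V(u) = -9 + ((2 + 1^(3/2))² + 2) = -9 + ((2 + 1)² + 2) = -9 + (3² + 2) = -9 + (9 + 2) = -9 + 11 = 2)
(C + V(3))² = (-79 + 2)² = (-77)² = 5929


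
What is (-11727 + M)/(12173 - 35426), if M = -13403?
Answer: 25130/23253 ≈ 1.0807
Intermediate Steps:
(-11727 + M)/(12173 - 35426) = (-11727 - 13403)/(12173 - 35426) = -25130/(-23253) = -25130*(-1/23253) = 25130/23253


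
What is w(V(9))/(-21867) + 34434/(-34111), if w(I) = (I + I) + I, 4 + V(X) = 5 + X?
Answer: -251330536/248635079 ≈ -1.0108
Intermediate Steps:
V(X) = 1 + X (V(X) = -4 + (5 + X) = 1 + X)
w(I) = 3*I (w(I) = 2*I + I = 3*I)
w(V(9))/(-21867) + 34434/(-34111) = (3*(1 + 9))/(-21867) + 34434/(-34111) = (3*10)*(-1/21867) + 34434*(-1/34111) = 30*(-1/21867) - 34434/34111 = -10/7289 - 34434/34111 = -251330536/248635079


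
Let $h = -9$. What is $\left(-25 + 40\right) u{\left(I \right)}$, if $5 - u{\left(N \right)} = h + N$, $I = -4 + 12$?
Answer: $90$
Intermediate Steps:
$I = 8$
$u{\left(N \right)} = 14 - N$ ($u{\left(N \right)} = 5 - \left(-9 + N\right) = 14 - N$)
$\left(-25 + 40\right) u{\left(I \right)} = \left(-25 + 40\right) \left(14 - 8\right) = 15 \left(14 - 8\right) = 15 \cdot 6 = 90$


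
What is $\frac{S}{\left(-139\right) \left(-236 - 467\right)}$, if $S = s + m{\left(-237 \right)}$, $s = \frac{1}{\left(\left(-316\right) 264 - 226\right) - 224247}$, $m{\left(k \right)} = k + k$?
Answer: $- \frac{145943179}{30086771149} \approx -0.0048507$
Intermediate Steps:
$m{\left(k \right)} = 2 k$
$s = - \frac{1}{307897}$ ($s = \frac{1}{\left(-83424 - 226\right) - 224247} = \frac{1}{-83650 - 224247} = \frac{1}{-307897} = - \frac{1}{307897} \approx -3.2478 \cdot 10^{-6}$)
$S = - \frac{145943179}{307897}$ ($S = - \frac{1}{307897} + 2 \left(-237\right) = - \frac{1}{307897} - 474 = - \frac{145943179}{307897} \approx -474.0$)
$\frac{S}{\left(-139\right) \left(-236 - 467\right)} = - \frac{145943179}{307897 \left(- 139 \left(-236 - 467\right)\right)} = - \frac{145943179}{307897 \left(\left(-139\right) \left(-703\right)\right)} = - \frac{145943179}{307897 \cdot 97717} = \left(- \frac{145943179}{307897}\right) \frac{1}{97717} = - \frac{145943179}{30086771149}$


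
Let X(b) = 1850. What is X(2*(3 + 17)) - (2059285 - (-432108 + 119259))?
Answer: -2370284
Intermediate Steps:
X(2*(3 + 17)) - (2059285 - (-432108 + 119259)) = 1850 - (2059285 - (-432108 + 119259)) = 1850 - (2059285 - 1*(-312849)) = 1850 - (2059285 + 312849) = 1850 - 1*2372134 = 1850 - 2372134 = -2370284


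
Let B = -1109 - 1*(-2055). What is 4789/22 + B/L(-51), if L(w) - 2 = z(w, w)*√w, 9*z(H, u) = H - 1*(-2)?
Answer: 197113673/900350 + 139062*I*√51/40925 ≈ 218.93 + 24.266*I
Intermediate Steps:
z(H, u) = 2/9 + H/9 (z(H, u) = (H - 1*(-2))/9 = (H + 2)/9 = (2 + H)/9 = 2/9 + H/9)
L(w) = 2 + √w*(2/9 + w/9) (L(w) = 2 + (2/9 + w/9)*√w = 2 + √w*(2/9 + w/9))
B = 946 (B = -1109 + 2055 = 946)
4789/22 + B/L(-51) = 4789/22 + 946/(2 + √(-51)*(2 - 51)/9) = 4789*(1/22) + 946/(2 + (⅑)*(I*√51)*(-49)) = 4789/22 + 946/(2 - 49*I*√51/9)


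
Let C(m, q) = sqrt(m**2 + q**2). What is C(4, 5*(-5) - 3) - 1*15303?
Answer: -15303 + 20*sqrt(2) ≈ -15275.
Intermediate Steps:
C(4, 5*(-5) - 3) - 1*15303 = sqrt(4**2 + (5*(-5) - 3)**2) - 1*15303 = sqrt(16 + (-25 - 3)**2) - 15303 = sqrt(16 + (-28)**2) - 15303 = sqrt(16 + 784) - 15303 = sqrt(800) - 15303 = 20*sqrt(2) - 15303 = -15303 + 20*sqrt(2)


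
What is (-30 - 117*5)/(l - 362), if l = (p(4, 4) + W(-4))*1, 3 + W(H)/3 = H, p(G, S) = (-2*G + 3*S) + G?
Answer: 41/25 ≈ 1.6400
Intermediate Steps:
p(G, S) = -G + 3*S
W(H) = -9 + 3*H
l = -13 (l = ((-1*4 + 3*4) + (-9 + 3*(-4)))*1 = ((-4 + 12) + (-9 - 12))*1 = (8 - 21)*1 = -13*1 = -13)
(-30 - 117*5)/(l - 362) = (-30 - 117*5)/(-13 - 362) = (-30 - 585)/(-375) = -615*(-1/375) = 41/25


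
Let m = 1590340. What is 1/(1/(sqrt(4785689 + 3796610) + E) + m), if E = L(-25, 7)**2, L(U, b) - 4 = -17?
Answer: 13603351690751/21633954327600177879 - sqrt(8582299)/21633954327600177879 ≈ 6.2880e-7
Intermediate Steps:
L(U, b) = -13 (L(U, b) = 4 - 17 = -13)
E = 169 (E = (-13)**2 = 169)
1/(1/(sqrt(4785689 + 3796610) + E) + m) = 1/(1/(sqrt(4785689 + 3796610) + 169) + 1590340) = 1/(1/(sqrt(8582299) + 169) + 1590340) = 1/(1/(169 + sqrt(8582299)) + 1590340) = 1/(1590340 + 1/(169 + sqrt(8582299)))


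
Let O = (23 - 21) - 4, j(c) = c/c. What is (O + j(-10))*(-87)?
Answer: 87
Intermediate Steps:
j(c) = 1
O = -2 (O = 2 - 4 = -2)
(O + j(-10))*(-87) = (-2 + 1)*(-87) = -1*(-87) = 87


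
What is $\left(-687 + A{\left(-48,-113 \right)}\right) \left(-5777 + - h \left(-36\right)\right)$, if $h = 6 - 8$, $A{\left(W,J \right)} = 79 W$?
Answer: $26197671$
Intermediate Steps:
$h = -2$
$\left(-687 + A{\left(-48,-113 \right)}\right) \left(-5777 + - h \left(-36\right)\right) = \left(-687 + 79 \left(-48\right)\right) \left(-5777 + \left(-1\right) \left(-2\right) \left(-36\right)\right) = \left(-687 - 3792\right) \left(-5777 + 2 \left(-36\right)\right) = - 4479 \left(-5777 - 72\right) = \left(-4479\right) \left(-5849\right) = 26197671$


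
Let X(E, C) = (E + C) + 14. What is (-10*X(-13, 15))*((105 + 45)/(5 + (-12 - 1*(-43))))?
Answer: -2000/3 ≈ -666.67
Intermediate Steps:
X(E, C) = 14 + C + E (X(E, C) = (C + E) + 14 = 14 + C + E)
(-10*X(-13, 15))*((105 + 45)/(5 + (-12 - 1*(-43)))) = (-10*(14 + 15 - 13))*((105 + 45)/(5 + (-12 - 1*(-43)))) = (-10*16)*(150/(5 + (-12 + 43))) = -24000/(5 + 31) = -24000/36 = -160*25/6 = -2000/3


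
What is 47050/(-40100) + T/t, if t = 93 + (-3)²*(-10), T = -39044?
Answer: -31316111/2406 ≈ -13016.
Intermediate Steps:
t = 3 (t = 93 + 9*(-10) = 93 - 90 = 3)
47050/(-40100) + T/t = 47050/(-40100) - 39044/3 = 47050*(-1/40100) - 39044*⅓ = -941/802 - 39044/3 = -31316111/2406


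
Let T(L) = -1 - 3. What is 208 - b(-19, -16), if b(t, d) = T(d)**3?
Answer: 272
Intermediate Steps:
T(L) = -4
b(t, d) = -64 (b(t, d) = (-4)**3 = -64)
208 - b(-19, -16) = 208 - 1*(-64) = 208 + 64 = 272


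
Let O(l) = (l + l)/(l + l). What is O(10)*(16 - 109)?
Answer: -93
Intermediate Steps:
O(l) = 1 (O(l) = (2*l)/((2*l)) = (2*l)*(1/(2*l)) = 1)
O(10)*(16 - 109) = 1*(16 - 109) = 1*(-93) = -93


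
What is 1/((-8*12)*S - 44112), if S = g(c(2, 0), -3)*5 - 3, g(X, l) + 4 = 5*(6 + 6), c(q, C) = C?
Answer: -1/70704 ≈ -1.4143e-5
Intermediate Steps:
g(X, l) = 56 (g(X, l) = -4 + 5*(6 + 6) = -4 + 5*12 = -4 + 60 = 56)
S = 277 (S = 56*5 - 3 = 280 - 3 = 277)
1/((-8*12)*S - 44112) = 1/(-8*12*277 - 44112) = 1/(-96*277 - 44112) = 1/(-26592 - 44112) = 1/(-70704) = -1/70704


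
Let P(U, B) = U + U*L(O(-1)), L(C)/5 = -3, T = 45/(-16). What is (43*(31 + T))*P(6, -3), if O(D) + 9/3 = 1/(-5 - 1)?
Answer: -407253/4 ≈ -1.0181e+5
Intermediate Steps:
O(D) = -19/6 (O(D) = -3 + 1/(-5 - 1) = -3 + 1/(-6) = -3 - 1/6 = -19/6)
T = -45/16 (T = 45*(-1/16) = -45/16 ≈ -2.8125)
L(C) = -15 (L(C) = 5*(-3) = -15)
P(U, B) = -14*U (P(U, B) = U + U*(-15) = U - 15*U = -14*U)
(43*(31 + T))*P(6, -3) = (43*(31 - 45/16))*(-14*6) = (43*(451/16))*(-84) = (19393/16)*(-84) = -407253/4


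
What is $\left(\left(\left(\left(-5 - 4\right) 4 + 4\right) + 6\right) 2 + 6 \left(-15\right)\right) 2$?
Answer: $-284$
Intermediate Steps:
$\left(\left(\left(\left(-5 - 4\right) 4 + 4\right) + 6\right) 2 + 6 \left(-15\right)\right) 2 = \left(\left(\left(\left(-9\right) 4 + 4\right) + 6\right) 2 - 90\right) 2 = \left(\left(\left(-36 + 4\right) + 6\right) 2 - 90\right) 2 = \left(\left(-32 + 6\right) 2 - 90\right) 2 = \left(\left(-26\right) 2 - 90\right) 2 = \left(-52 - 90\right) 2 = \left(-142\right) 2 = -284$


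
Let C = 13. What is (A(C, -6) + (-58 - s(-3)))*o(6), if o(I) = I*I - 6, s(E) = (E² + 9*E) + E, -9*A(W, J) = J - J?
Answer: -1110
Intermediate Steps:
A(W, J) = 0 (A(W, J) = -(J - J)/9 = -⅑*0 = 0)
s(E) = E² + 10*E
o(I) = -6 + I² (o(I) = I² - 6 = -6 + I²)
(A(C, -6) + (-58 - s(-3)))*o(6) = (0 + (-58 - (-3)*(10 - 3)))*(-6 + 6²) = (0 + (-58 - (-3)*7))*(-6 + 36) = (0 + (-58 - 1*(-21)))*30 = (0 + (-58 + 21))*30 = (0 - 37)*30 = -37*30 = -1110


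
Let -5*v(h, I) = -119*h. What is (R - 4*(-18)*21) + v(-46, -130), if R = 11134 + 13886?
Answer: 127186/5 ≈ 25437.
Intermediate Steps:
v(h, I) = 119*h/5 (v(h, I) = -(-119)*h/5 = 119*h/5)
R = 25020
(R - 4*(-18)*21) + v(-46, -130) = (25020 - 4*(-18)*21) + (119/5)*(-46) = (25020 + 72*21) - 5474/5 = (25020 + 1512) - 5474/5 = 26532 - 5474/5 = 127186/5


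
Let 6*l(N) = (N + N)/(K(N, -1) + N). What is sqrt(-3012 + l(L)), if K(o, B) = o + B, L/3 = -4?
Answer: 4*I*sqrt(4706)/5 ≈ 54.88*I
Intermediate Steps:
L = -12 (L = 3*(-4) = -12)
K(o, B) = B + o
l(N) = N/(3*(-1 + 2*N)) (l(N) = ((N + N)/((-1 + N) + N))/6 = ((2*N)/(-1 + 2*N))/6 = (2*N/(-1 + 2*N))/6 = N/(3*(-1 + 2*N)))
sqrt(-3012 + l(L)) = sqrt(-3012 + (1/3)*(-12)/(-1 + 2*(-12))) = sqrt(-3012 + (1/3)*(-12)/(-1 - 24)) = sqrt(-3012 + (1/3)*(-12)/(-25)) = sqrt(-3012 + (1/3)*(-12)*(-1/25)) = sqrt(-3012 + 4/25) = sqrt(-75296/25) = 4*I*sqrt(4706)/5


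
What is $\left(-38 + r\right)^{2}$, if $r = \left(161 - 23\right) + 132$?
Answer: $53824$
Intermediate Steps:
$r = 270$ ($r = 138 + 132 = 270$)
$\left(-38 + r\right)^{2} = \left(-38 + 270\right)^{2} = 232^{2} = 53824$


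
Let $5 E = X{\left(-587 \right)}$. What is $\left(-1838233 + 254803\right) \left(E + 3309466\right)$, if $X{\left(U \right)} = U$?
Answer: $-5240121853698$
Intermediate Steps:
$E = - \frac{587}{5}$ ($E = \frac{1}{5} \left(-587\right) = - \frac{587}{5} \approx -117.4$)
$\left(-1838233 + 254803\right) \left(E + 3309466\right) = \left(-1838233 + 254803\right) \left(- \frac{587}{5} + 3309466\right) = \left(-1583430\right) \frac{16546743}{5} = -5240121853698$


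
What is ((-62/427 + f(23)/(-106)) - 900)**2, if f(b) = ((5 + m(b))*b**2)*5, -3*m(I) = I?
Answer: 3203095670426404/4609459449 ≈ 6.9490e+5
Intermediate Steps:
m(I) = -I/3
f(b) = 5*b**2*(5 - b/3) (f(b) = ((5 - b/3)*b**2)*5 = (b**2*(5 - b/3))*5 = 5*b**2*(5 - b/3))
((-62/427 + f(23)/(-106)) - 900)**2 = ((-62/427 + ((5/3)*23**2*(15 - 1*23))/(-106)) - 900)**2 = ((-62*1/427 + ((5/3)*529*(15 - 23))*(-1/106)) - 900)**2 = ((-62/427 + ((5/3)*529*(-8))*(-1/106)) - 900)**2 = ((-62/427 - 21160/3*(-1/106)) - 900)**2 = ((-62/427 + 10580/159) - 900)**2 = (4507802/67893 - 900)**2 = (-56595898/67893)**2 = 3203095670426404/4609459449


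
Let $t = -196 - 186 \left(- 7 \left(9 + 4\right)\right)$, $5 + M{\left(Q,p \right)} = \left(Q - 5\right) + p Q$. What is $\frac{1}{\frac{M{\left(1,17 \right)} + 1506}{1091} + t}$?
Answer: $\frac{1091}{18253944} \approx 5.9768 \cdot 10^{-5}$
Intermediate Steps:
$M{\left(Q,p \right)} = -10 + Q + Q p$ ($M{\left(Q,p \right)} = -5 + \left(\left(Q - 5\right) + p Q\right) = -5 + \left(\left(-5 + Q\right) + Q p\right) = -5 + \left(-5 + Q + Q p\right) = -10 + Q + Q p$)
$t = 16730$ ($t = -196 - 186 \left(\left(-7\right) 13\right) = -196 - -16926 = -196 + 16926 = 16730$)
$\frac{1}{\frac{M{\left(1,17 \right)} + 1506}{1091} + t} = \frac{1}{\frac{\left(-10 + 1 + 1 \cdot 17\right) + 1506}{1091} + 16730} = \frac{1}{\left(\left(-10 + 1 + 17\right) + 1506\right) \frac{1}{1091} + 16730} = \frac{1}{\left(8 + 1506\right) \frac{1}{1091} + 16730} = \frac{1}{1514 \cdot \frac{1}{1091} + 16730} = \frac{1}{\frac{1514}{1091} + 16730} = \frac{1}{\frac{18253944}{1091}} = \frac{1091}{18253944}$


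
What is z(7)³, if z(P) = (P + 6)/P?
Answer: 2197/343 ≈ 6.4053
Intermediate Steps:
z(P) = (6 + P)/P
z(7)³ = ((6 + 7)/7)³ = ((⅐)*13)³ = (13/7)³ = 2197/343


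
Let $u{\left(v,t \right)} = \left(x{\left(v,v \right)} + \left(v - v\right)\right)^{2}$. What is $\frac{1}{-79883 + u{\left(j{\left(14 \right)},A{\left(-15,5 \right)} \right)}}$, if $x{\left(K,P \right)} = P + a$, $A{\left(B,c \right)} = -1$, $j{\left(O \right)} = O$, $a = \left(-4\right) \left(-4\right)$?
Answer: $- \frac{1}{78983} \approx -1.2661 \cdot 10^{-5}$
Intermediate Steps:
$a = 16$
$x{\left(K,P \right)} = 16 + P$ ($x{\left(K,P \right)} = P + 16 = 16 + P$)
$u{\left(v,t \right)} = \left(16 + v\right)^{2}$ ($u{\left(v,t \right)} = \left(\left(16 + v\right) + \left(v - v\right)\right)^{2} = \left(\left(16 + v\right) + 0\right)^{2} = \left(16 + v\right)^{2}$)
$\frac{1}{-79883 + u{\left(j{\left(14 \right)},A{\left(-15,5 \right)} \right)}} = \frac{1}{-79883 + \left(16 + 14\right)^{2}} = \frac{1}{-79883 + 30^{2}} = \frac{1}{-79883 + 900} = \frac{1}{-78983} = - \frac{1}{78983}$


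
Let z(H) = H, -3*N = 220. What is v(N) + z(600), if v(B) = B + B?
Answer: 1360/3 ≈ 453.33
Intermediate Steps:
N = -220/3 (N = -1/3*220 = -220/3 ≈ -73.333)
v(B) = 2*B
v(N) + z(600) = 2*(-220/3) + 600 = -440/3 + 600 = 1360/3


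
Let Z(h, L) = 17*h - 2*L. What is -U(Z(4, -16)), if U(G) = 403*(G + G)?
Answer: -80600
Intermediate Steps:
Z(h, L) = -2*L + 17*h
U(G) = 806*G (U(G) = 403*(2*G) = 806*G)
-U(Z(4, -16)) = -806*(-2*(-16) + 17*4) = -806*(32 + 68) = -806*100 = -1*80600 = -80600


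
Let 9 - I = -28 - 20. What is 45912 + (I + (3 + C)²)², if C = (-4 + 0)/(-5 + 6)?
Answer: 49276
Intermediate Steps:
I = 57 (I = 9 - (-28 - 20) = 9 - 1*(-48) = 9 + 48 = 57)
C = -4 (C = -4/1 = -4*1 = -4)
45912 + (I + (3 + C)²)² = 45912 + (57 + (3 - 4)²)² = 45912 + (57 + (-1)²)² = 45912 + (57 + 1)² = 45912 + 58² = 45912 + 3364 = 49276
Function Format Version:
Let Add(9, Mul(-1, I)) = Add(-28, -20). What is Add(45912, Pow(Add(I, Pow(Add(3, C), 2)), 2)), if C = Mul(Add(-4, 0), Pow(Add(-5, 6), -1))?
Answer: 49276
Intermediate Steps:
I = 57 (I = Add(9, Mul(-1, Add(-28, -20))) = Add(9, Mul(-1, -48)) = Add(9, 48) = 57)
C = -4 (C = Mul(-4, Pow(1, -1)) = Mul(-4, 1) = -4)
Add(45912, Pow(Add(I, Pow(Add(3, C), 2)), 2)) = Add(45912, Pow(Add(57, Pow(Add(3, -4), 2)), 2)) = Add(45912, Pow(Add(57, Pow(-1, 2)), 2)) = Add(45912, Pow(Add(57, 1), 2)) = Add(45912, Pow(58, 2)) = Add(45912, 3364) = 49276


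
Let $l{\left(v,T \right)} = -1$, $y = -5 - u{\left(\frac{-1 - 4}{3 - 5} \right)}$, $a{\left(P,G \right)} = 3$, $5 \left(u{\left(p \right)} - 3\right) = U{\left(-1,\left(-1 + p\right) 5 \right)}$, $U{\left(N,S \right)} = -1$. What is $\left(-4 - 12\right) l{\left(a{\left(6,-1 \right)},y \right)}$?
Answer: $16$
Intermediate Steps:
$u{\left(p \right)} = \frac{14}{5}$ ($u{\left(p \right)} = 3 + \frac{1}{5} \left(-1\right) = 3 - \frac{1}{5} = \frac{14}{5}$)
$y = - \frac{39}{5}$ ($y = -5 - \frac{14}{5} = - \frac{39}{5} \approx -7.8$)
$\left(-4 - 12\right) l{\left(a{\left(6,-1 \right)},y \right)} = \left(-4 - 12\right) \left(-1\right) = \left(-16\right) \left(-1\right) = 16$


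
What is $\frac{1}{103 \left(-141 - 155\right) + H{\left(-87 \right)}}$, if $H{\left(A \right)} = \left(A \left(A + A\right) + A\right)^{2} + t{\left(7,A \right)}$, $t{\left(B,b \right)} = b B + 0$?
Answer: $\frac{1}{226501504} \approx 4.415 \cdot 10^{-9}$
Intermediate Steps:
$t{\left(B,b \right)} = B b$ ($t{\left(B,b \right)} = B b + 0 = B b$)
$H{\left(A \right)} = \left(A + 2 A^{2}\right)^{2} + 7 A$ ($H{\left(A \right)} = \left(A \left(A + A\right) + A\right)^{2} + 7 A = \left(A 2 A + A\right)^{2} + 7 A = \left(2 A^{2} + A\right)^{2} + 7 A = \left(A + 2 A^{2}\right)^{2} + 7 A$)
$\frac{1}{103 \left(-141 - 155\right) + H{\left(-87 \right)}} = \frac{1}{103 \left(-141 - 155\right) - 87 \left(7 - 87 \left(1 + 2 \left(-87\right)\right)^{2}\right)} = \frac{1}{103 \left(-296\right) - 87 \left(7 - 87 \left(1 - 174\right)^{2}\right)} = \frac{1}{-30488 - 87 \left(7 - 87 \left(-173\right)^{2}\right)} = \frac{1}{-30488 - 87 \left(7 - 2603823\right)} = \frac{1}{-30488 - -226531992} = \frac{1}{-30488 + 226531992} = \frac{1}{226501504}$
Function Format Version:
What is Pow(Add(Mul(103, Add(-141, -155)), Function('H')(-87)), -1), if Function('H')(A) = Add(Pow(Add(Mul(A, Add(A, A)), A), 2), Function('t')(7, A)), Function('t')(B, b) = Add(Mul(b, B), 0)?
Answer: Rational(1, 226501504) ≈ 4.4150e-9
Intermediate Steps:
Function('t')(B, b) = Mul(B, b) (Function('t')(B, b) = Add(Mul(B, b), 0) = Mul(B, b))
Function('H')(A) = Add(Pow(Add(A, Mul(2, Pow(A, 2))), 2), Mul(7, A)) (Function('H')(A) = Add(Pow(Add(Mul(A, Add(A, A)), A), 2), Mul(7, A)) = Add(Pow(Add(Mul(A, Mul(2, A)), A), 2), Mul(7, A)) = Add(Pow(Add(Mul(2, Pow(A, 2)), A), 2), Mul(7, A)) = Add(Pow(Add(A, Mul(2, Pow(A, 2))), 2), Mul(7, A)))
Pow(Add(Mul(103, Add(-141, -155)), Function('H')(-87)), -1) = Pow(Add(Mul(103, Add(-141, -155)), Mul(-87, Add(7, Mul(-87, Pow(Add(1, Mul(2, -87)), 2))))), -1) = Pow(Add(Mul(103, -296), Mul(-87, Add(7, Mul(-87, Pow(Add(1, -174), 2))))), -1) = Pow(Add(-30488, Mul(-87, Add(7, Mul(-87, Pow(-173, 2))))), -1) = Pow(Add(-30488, Mul(-87, Add(7, Mul(-87, 29929)))), -1) = Pow(Add(-30488, Mul(-87, Add(7, -2603823))), -1) = Pow(Add(-30488, Mul(-87, -2603816)), -1) = Pow(Add(-30488, 226531992), -1) = Pow(226501504, -1) = Rational(1, 226501504)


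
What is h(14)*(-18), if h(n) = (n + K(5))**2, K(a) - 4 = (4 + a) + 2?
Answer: -15138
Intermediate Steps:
K(a) = 10 + a (K(a) = 4 + ((4 + a) + 2) = 4 + (6 + a) = 10 + a)
h(n) = (15 + n)**2 (h(n) = (n + (10 + 5))**2 = (n + 15)**2 = (15 + n)**2)
h(14)*(-18) = (15 + 14)**2*(-18) = 29**2*(-18) = 841*(-18) = -15138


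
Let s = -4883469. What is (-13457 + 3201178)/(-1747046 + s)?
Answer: -3187721/6630515 ≈ -0.48077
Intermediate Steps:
(-13457 + 3201178)/(-1747046 + s) = (-13457 + 3201178)/(-1747046 - 4883469) = 3187721/(-6630515) = 3187721*(-1/6630515) = -3187721/6630515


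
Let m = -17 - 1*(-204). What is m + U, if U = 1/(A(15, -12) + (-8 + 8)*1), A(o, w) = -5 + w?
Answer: 3178/17 ≈ 186.94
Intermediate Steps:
U = -1/17 (U = 1/((-5 - 12) + (-8 + 8)*1) = 1/(-17 + 0*1) = 1/(-17 + 0) = 1/(-17) = -1/17 ≈ -0.058824)
m = 187 (m = -17 + 204 = 187)
m + U = 187 - 1/17 = 3178/17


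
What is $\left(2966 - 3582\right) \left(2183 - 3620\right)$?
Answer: $885192$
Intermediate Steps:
$\left(2966 - 3582\right) \left(2183 - 3620\right) = \left(-616\right) \left(-1437\right) = 885192$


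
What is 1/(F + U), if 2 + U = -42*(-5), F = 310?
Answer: 1/518 ≈ 0.0019305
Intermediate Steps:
U = 208 (U = -2 - 42*(-5) = -2 + 210 = 208)
1/(F + U) = 1/(310 + 208) = 1/518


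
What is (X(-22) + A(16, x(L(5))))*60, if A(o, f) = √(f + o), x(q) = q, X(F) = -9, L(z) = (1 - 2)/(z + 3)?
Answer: -540 + 15*√254 ≈ -300.94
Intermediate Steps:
L(z) = -1/(3 + z)
(X(-22) + A(16, x(L(5))))*60 = (-9 + √(-1/(3 + 5) + 16))*60 = (-9 + √(-1/8 + 16))*60 = (-9 + √(-1*⅛ + 16))*60 = (-9 + √(-⅛ + 16))*60 = (-9 + √(127/8))*60 = (-9 + √254/4)*60 = -540 + 15*√254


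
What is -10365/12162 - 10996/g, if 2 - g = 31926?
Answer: -16429909/32354974 ≈ -0.50780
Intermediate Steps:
g = -31924 (g = 2 - 1*31926 = 2 - 31926 = -31924)
-10365/12162 - 10996/g = -10365/12162 - 10996/(-31924) = -10365*1/12162 - 10996*(-1/31924) = -3455/4054 + 2749/7981 = -16429909/32354974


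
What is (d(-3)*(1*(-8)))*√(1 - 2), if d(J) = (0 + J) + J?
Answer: 48*I ≈ 48.0*I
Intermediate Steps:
d(J) = 2*J (d(J) = J + J = 2*J)
(d(-3)*(1*(-8)))*√(1 - 2) = ((2*(-3))*(1*(-8)))*√(1 - 2) = (-6*(-8))*√(-1) = 48*I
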